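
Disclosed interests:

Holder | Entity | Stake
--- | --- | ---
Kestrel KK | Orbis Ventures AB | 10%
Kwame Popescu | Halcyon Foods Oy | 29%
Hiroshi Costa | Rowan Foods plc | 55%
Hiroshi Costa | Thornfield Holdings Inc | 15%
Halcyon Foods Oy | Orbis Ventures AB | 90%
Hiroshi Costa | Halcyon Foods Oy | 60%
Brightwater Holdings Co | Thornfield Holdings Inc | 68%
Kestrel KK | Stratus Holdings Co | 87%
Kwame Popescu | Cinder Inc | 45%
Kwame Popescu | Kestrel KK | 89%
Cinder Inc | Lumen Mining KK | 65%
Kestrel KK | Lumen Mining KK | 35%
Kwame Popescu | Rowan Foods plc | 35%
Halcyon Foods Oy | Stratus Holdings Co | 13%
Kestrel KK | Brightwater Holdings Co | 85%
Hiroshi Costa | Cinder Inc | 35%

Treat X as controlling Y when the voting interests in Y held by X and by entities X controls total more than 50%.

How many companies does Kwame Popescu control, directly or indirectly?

Kwame holds 89% of Kestrel, so Kwame controls Kestrel.
Kestrel holds 87% of Stratus, so Kwame controls Stratus.
Kestrel holds 85% of Brightwater, so Kwame controls Brightwater.
Brightwater holds 68% of Thornfield, so Kwame controls Thornfield.
No other company's threshold is met.
Kwame controls 4 companies.

4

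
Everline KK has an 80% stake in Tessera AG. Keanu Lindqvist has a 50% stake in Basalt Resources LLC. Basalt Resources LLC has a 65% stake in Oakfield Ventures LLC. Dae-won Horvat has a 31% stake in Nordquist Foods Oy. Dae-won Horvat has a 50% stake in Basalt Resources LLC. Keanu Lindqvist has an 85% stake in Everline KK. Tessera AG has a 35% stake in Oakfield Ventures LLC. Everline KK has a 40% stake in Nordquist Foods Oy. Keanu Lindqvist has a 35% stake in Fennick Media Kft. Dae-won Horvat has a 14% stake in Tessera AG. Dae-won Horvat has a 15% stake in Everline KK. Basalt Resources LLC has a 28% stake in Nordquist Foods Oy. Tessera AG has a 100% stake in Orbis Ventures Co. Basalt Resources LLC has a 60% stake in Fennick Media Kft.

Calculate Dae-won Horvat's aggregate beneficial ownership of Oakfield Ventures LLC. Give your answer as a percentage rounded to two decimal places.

41.60%

Dae-won reaches Oakfield along 3 paths.
Via Basalt: 50% × 65% = 32.5%.
Via Tessera: 14% × 35% = 4.9%.
Via Everline → Tessera: 15% × 80% × 35% = 4.2%.
Total: 32.5% + 4.9% + 4.2% = 41.6%.
Rounded: 41.60%.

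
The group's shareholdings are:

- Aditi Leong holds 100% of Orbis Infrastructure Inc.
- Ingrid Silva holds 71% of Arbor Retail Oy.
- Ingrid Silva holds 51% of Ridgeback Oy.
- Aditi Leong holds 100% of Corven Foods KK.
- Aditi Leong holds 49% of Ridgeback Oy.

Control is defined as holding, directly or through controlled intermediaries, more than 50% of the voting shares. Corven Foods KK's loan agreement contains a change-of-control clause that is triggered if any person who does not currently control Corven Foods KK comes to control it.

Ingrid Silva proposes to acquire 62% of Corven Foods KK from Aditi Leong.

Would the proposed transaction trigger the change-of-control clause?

The purchase adds only to Ingrid's holdings (Aditi's stake shrinks), so Ingrid is the only person who could newly come to control Corven.
Ingrid holds 51% of Ridgeback, so Ingrid controls Ridgeback.
Ingrid holds 71% of Arbor, so Ingrid controls Arbor.
Neither Ingrid nor any entity Ingrid controls holds any voting interest in Corven.
So before the transaction, Ingrid does not control Corven.
After the purchase, Ingrid holds 62% of Corven directly, and Aditi's stake falls to 38%.
Ingrid holds 62% of Corven, so Ingrid controls Corven.
Ingrid did not control Corven before and does after, so the clause is triggered.

Yes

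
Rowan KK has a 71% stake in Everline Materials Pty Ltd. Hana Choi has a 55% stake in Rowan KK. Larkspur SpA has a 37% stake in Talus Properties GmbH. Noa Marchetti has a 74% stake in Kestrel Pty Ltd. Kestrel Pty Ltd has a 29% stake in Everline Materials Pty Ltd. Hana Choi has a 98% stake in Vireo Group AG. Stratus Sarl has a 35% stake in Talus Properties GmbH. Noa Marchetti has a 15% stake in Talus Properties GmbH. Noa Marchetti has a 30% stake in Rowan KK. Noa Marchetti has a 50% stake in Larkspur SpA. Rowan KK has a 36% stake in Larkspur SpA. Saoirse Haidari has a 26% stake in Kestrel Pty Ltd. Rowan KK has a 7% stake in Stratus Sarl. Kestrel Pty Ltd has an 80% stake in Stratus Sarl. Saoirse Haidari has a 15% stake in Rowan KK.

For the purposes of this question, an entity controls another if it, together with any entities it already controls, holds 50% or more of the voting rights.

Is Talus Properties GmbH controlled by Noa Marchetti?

Yes

Noa holds 50% of Larkspur, so Noa controls Larkspur.
Noa holds 74% of Kestrel, so Noa controls Kestrel.
Kestrel holds 80% of Stratus, so Noa controls Stratus.
Noa and Stratus and Larkspur together hold 15% + 35% + 37% = 87% of Talus, so Noa controls Talus.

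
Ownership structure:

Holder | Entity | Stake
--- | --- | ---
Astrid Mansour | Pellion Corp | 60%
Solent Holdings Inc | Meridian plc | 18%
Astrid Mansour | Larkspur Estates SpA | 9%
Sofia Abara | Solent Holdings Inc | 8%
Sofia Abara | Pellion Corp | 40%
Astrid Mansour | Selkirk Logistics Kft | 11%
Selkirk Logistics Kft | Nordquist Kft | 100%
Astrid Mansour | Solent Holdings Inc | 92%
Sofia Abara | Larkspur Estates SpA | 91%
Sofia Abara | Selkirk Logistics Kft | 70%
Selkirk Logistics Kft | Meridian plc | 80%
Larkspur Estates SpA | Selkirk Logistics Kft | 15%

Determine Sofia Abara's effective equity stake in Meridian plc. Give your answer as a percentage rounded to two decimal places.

Sofia reaches Meridian along 3 paths.
Via Selkirk: 70% × 80% = 56%.
Via Larkspur → Selkirk: 91% × 15% × 80% = 10.92%.
Via Solent: 8% × 18% = 1.44%.
Total: 56% + 10.92% + 1.44% = 68.36%.

68.36%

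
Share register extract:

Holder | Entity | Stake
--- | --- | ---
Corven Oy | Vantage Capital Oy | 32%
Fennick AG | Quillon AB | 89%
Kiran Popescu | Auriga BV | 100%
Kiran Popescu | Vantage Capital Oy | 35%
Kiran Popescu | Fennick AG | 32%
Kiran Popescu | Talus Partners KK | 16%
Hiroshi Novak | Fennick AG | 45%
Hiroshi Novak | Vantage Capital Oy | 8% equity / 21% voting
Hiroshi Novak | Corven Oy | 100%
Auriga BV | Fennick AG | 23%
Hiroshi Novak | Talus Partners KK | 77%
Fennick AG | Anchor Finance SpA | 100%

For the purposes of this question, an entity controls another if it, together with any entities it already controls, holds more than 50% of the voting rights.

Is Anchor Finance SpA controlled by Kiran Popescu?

Yes

Kiran holds 100% of Auriga, so Kiran controls Auriga.
Auriga and Kiran together hold 23% + 32% = 55% of Fennick, so Kiran controls Fennick.
Fennick holds 100% of Anchor, so Kiran controls Anchor.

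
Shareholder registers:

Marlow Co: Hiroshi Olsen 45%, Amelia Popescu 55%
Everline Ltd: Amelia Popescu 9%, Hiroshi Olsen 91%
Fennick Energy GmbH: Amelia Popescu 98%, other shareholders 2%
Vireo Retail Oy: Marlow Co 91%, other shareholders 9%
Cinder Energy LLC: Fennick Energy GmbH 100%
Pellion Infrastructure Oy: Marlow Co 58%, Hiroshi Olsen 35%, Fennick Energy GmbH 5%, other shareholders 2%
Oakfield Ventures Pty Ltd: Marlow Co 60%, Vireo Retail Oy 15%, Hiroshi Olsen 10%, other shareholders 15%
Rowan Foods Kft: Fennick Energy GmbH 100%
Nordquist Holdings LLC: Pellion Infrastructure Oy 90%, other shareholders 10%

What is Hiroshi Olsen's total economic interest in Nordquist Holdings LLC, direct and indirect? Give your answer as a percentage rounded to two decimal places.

Hiroshi reaches Nordquist along 2 paths.
Via Marlow → Pellion: 45% × 58% × 90% = 23.49%.
Via Pellion: 35% × 90% = 31.5%.
Total: 23.49% + 31.5% = 54.99%.

54.99%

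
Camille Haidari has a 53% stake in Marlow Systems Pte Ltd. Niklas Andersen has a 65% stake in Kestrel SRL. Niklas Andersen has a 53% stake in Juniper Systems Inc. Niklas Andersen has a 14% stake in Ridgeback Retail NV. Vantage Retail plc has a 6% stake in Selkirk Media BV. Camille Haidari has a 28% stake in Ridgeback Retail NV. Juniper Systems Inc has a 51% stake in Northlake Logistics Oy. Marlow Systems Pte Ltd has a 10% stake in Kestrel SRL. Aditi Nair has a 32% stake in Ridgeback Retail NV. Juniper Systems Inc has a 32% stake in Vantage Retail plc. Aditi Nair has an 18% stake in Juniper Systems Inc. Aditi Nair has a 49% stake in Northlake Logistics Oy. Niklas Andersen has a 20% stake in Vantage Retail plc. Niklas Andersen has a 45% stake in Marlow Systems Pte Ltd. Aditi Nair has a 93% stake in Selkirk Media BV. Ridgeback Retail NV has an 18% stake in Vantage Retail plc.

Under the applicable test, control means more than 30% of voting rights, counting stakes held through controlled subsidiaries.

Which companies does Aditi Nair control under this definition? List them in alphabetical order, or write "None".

Northlake Logistics Oy, Ridgeback Retail NV, Selkirk Media BV

Aditi holds 32% of Ridgeback, so Aditi controls Ridgeback.
Aditi holds 93% of Selkirk, so Aditi controls Selkirk.
Aditi holds 49% of Northlake, so Aditi controls Northlake.
No other company's threshold is met.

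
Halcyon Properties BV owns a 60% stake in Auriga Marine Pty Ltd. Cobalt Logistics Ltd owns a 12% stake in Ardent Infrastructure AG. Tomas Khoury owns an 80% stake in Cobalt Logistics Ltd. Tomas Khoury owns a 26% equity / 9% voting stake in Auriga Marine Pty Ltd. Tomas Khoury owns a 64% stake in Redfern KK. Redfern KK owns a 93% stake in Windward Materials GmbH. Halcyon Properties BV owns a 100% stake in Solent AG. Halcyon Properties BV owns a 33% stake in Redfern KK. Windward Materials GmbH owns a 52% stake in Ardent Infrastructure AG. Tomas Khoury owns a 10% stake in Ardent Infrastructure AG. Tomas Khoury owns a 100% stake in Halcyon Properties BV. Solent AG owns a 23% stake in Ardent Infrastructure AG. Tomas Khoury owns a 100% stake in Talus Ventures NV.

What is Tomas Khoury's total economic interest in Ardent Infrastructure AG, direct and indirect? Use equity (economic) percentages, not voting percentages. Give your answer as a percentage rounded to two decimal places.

Tomas reaches Ardent along 5 paths.
Direct stake: 10% = 10%.
Via Halcyon → Solent: 100% × 100% × 23% = 23%.
Via Redfern → Windward: 64% × 93% × 52% = 30.9504%.
Via Halcyon → Redfern → Windward: 100% × 33% × 93% × 52% = 15.9588%.
Via Cobalt: 80% × 12% = 9.6%.
Total: 10% + 23% + 30.9504% + 15.9588% + 9.6% = 89.5092%.
Rounded: 89.51%.

89.51%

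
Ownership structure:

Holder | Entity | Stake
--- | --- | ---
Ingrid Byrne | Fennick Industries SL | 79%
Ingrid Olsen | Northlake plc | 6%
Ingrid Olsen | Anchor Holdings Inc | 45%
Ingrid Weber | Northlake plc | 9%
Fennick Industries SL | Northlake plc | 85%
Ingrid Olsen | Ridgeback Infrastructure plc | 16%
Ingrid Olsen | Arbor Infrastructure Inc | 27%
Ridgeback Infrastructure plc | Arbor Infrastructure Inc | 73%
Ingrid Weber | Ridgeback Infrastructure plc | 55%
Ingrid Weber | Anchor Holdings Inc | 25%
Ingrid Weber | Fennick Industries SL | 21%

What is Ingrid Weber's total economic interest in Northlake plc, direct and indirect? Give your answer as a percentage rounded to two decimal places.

Ingrid Weber reaches Northlake along 2 paths.
Via Fennick: 21% × 85% = 17.85%.
Direct stake: 9% = 9%.
Total: 17.85% + 9% = 26.85%.

26.85%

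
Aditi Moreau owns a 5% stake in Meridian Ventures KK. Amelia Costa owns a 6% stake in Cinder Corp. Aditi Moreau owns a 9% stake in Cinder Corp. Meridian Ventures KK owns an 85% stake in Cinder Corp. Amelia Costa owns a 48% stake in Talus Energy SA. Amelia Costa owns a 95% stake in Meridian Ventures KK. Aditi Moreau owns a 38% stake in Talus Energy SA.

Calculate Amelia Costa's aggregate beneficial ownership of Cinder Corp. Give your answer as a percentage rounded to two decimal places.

86.75%

Amelia reaches Cinder along 2 paths.
Via Meridian: 95% × 85% = 80.75%.
Direct stake: 6% = 6%.
Total: 80.75% + 6% = 86.75%.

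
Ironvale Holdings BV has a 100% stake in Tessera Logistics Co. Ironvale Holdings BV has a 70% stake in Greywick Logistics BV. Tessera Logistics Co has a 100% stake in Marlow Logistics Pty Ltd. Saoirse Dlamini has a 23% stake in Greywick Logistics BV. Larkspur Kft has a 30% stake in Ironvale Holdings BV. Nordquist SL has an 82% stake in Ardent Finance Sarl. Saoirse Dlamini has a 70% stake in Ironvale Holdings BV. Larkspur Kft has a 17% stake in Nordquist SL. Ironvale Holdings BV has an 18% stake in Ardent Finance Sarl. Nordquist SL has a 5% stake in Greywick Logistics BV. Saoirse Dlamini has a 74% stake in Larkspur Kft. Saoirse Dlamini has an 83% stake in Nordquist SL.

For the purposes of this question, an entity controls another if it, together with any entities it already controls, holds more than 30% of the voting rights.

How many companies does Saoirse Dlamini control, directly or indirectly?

Saoirse holds 74% of Larkspur, so Saoirse controls Larkspur.
Larkspur and Saoirse together hold 30% + 70% = 100% of Ironvale, so Saoirse controls Ironvale.
Larkspur and Saoirse together hold 17% + 83% = 100% of Nordquist, so Saoirse controls Nordquist.
Ironvale holds 100% of Tessera, so Saoirse controls Tessera.
Saoirse and Ironvale and Nordquist together hold 23% + 70% + 5% = 98% of Greywick, so Saoirse controls Greywick.
Nordquist and Ironvale together hold 82% + 18% = 100% of Ardent, so Saoirse controls Ardent.
Tessera holds 100% of Marlow, so Saoirse controls Marlow.
Saoirse controls 7 companies.

7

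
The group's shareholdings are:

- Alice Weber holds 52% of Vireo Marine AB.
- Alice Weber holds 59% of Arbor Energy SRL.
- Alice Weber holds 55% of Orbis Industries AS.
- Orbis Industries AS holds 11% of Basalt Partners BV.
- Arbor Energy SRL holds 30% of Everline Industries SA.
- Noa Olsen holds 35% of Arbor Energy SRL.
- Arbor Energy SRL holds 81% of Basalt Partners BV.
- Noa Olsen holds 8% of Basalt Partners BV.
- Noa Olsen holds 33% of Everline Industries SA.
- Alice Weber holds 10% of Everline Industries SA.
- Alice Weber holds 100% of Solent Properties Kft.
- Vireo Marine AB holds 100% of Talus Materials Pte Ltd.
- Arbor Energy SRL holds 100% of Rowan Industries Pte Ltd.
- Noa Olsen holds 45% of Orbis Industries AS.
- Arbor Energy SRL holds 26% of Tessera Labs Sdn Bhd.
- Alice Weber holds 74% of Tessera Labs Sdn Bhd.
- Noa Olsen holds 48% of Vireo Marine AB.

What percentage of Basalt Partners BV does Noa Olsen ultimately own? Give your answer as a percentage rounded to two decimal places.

Noa reaches Basalt along 3 paths.
Via Arbor: 35% × 81% = 28.35%.
Via Orbis: 45% × 11% = 4.95%.
Direct stake: 8% = 8%.
Total: 28.35% + 4.95% + 8% = 41.3%.
Rounded: 41.30%.

41.30%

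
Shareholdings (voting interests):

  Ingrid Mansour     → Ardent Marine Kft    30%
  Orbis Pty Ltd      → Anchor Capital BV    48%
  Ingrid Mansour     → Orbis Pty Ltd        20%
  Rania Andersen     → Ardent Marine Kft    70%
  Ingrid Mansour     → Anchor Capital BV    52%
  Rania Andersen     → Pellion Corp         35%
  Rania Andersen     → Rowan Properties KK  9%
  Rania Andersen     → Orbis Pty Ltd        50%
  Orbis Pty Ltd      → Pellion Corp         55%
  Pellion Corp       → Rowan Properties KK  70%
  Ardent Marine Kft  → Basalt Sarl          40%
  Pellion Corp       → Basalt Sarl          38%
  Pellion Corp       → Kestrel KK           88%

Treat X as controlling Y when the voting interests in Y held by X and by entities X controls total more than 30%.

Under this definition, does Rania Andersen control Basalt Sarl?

Yes

Rania holds 50% of Orbis, so Rania controls Orbis.
Rania and Orbis together hold 35% + 55% = 90% of Pellion, so Rania controls Pellion.
Rania holds 70% of Ardent, so Rania controls Ardent.
Pellion and Ardent together hold 38% + 40% = 78% of Basalt, so Rania controls Basalt.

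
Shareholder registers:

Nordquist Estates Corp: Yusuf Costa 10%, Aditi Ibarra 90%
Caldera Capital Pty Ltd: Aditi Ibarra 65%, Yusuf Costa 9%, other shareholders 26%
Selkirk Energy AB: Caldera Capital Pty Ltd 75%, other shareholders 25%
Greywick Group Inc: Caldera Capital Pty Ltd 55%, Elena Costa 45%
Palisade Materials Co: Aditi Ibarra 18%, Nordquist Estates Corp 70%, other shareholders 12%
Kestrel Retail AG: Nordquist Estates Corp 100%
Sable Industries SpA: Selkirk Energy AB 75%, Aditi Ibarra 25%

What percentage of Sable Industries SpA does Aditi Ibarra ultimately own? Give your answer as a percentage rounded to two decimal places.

Aditi reaches Sable along 2 paths.
Via Caldera → Selkirk: 65% × 75% × 75% = 36.5625%.
Direct stake: 25% = 25%.
Total: 36.5625% + 25% = 61.5625%.
Rounded: 61.56%.

61.56%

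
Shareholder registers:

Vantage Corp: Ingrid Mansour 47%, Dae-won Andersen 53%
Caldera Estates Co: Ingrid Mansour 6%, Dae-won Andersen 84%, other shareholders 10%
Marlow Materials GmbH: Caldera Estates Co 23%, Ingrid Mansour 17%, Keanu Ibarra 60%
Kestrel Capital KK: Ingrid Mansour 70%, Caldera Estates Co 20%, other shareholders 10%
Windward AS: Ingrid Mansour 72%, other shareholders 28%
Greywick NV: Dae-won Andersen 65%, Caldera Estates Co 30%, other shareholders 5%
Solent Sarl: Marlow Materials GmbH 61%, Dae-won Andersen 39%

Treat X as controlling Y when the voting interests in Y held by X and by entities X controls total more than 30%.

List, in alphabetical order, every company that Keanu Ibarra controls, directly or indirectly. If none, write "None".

Marlow Materials GmbH, Solent Sarl

Keanu holds 60% of Marlow, so Keanu controls Marlow.
Marlow holds 61% of Solent, so Keanu controls Solent.
No other company's threshold is met.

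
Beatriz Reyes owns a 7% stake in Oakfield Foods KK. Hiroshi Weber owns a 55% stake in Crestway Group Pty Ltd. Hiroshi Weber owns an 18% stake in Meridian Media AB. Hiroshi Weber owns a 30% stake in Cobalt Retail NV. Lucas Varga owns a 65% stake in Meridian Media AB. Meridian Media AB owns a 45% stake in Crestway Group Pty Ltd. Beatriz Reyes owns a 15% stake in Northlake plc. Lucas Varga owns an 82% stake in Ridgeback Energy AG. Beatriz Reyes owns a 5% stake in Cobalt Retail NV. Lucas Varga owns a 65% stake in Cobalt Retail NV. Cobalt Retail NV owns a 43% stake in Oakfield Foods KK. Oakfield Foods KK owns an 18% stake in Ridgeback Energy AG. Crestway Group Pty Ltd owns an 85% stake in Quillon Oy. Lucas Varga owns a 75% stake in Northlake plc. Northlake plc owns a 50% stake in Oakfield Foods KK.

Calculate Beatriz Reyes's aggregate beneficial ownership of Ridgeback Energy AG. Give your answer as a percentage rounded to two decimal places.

Beatriz reaches Ridgeback along 3 paths.
Via Cobalt → Oakfield: 5% × 43% × 18% = 0.387%.
Via Northlake → Oakfield: 15% × 50% × 18% = 1.35%.
Via Oakfield: 7% × 18% = 1.26%.
Total: 0.387% + 1.35% + 1.26% = 2.997%.
Rounded: 3.00%.

3.00%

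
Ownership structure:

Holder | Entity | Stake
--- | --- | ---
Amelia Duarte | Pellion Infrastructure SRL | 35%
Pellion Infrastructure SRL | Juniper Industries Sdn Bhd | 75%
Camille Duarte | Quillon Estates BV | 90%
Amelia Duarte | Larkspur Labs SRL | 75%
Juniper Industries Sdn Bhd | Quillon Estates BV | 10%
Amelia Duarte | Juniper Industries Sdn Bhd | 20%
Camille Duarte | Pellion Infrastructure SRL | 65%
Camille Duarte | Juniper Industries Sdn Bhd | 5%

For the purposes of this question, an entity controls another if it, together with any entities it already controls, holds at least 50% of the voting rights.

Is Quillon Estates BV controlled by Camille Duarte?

Yes

Camille holds 65% of Pellion, so Camille controls Pellion.
Camille and Pellion together hold 5% + 75% = 80% of Juniper, so Camille controls Juniper.
Camille and Juniper together hold 90% + 10% = 100% of Quillon, so Camille controls Quillon.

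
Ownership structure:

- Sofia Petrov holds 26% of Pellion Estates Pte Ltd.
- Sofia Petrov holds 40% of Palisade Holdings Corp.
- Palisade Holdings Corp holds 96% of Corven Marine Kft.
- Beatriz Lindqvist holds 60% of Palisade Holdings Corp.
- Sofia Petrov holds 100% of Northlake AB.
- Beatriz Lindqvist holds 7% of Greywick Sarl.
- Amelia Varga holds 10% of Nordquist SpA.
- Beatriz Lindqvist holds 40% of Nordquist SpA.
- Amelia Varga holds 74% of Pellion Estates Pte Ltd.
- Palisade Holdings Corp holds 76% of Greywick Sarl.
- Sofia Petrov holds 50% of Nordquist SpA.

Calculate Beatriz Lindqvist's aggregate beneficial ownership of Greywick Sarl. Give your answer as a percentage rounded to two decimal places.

52.60%

Beatriz reaches Greywick along 2 paths.
Via Palisade: 60% × 76% = 45.6%.
Direct stake: 7% = 7%.
Total: 45.6% + 7% = 52.6%.
Rounded: 52.60%.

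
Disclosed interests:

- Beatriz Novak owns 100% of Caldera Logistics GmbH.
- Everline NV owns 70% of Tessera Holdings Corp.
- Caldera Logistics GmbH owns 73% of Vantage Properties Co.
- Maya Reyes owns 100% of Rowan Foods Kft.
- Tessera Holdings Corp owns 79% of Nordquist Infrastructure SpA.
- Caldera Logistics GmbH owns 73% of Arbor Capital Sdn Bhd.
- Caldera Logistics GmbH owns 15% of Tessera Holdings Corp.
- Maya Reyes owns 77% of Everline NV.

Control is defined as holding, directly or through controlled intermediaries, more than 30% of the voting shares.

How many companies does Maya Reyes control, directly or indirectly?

Maya holds 77% of Everline, so Maya controls Everline.
Everline holds 70% of Tessera, so Maya controls Tessera.
Maya holds 100% of Rowan, so Maya controls Rowan.
Tessera holds 79% of Nordquist, so Maya controls Nordquist.
No other company's threshold is met.
Maya controls 4 companies.

4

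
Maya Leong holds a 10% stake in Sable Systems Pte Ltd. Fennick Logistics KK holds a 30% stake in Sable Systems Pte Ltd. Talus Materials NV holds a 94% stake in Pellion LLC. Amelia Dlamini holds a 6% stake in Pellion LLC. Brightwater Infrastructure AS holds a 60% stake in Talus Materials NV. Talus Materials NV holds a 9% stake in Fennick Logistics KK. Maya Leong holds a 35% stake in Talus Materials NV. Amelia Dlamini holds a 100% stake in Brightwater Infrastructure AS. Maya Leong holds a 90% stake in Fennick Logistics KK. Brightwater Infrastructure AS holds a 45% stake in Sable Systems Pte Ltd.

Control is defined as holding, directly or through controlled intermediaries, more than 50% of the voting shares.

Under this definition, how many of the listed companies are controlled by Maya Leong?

Maya holds 90% of Fennick, so Maya controls Fennick.
No other company's threshold is met.
Maya controls 1 company.

1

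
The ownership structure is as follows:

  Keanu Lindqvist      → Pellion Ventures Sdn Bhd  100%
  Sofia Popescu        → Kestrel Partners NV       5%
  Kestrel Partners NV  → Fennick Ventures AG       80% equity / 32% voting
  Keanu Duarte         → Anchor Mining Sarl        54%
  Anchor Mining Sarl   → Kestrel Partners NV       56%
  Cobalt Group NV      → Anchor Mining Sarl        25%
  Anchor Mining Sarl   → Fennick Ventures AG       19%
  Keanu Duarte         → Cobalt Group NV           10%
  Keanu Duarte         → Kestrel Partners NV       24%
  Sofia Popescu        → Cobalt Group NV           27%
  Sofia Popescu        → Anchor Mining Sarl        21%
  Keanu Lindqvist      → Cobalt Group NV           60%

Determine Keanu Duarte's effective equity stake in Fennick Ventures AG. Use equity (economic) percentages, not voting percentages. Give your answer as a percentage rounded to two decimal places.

55.25%

Keanu Duarte reaches Fennick along 5 paths.
Via Cobalt → Anchor → Kestrel: 10% × 25% × 56% × 80% = 1.12%.
Via Anchor → Kestrel: 54% × 56% × 80% = 24.192%.
Via Kestrel: 24% × 80% = 19.2%.
Via Cobalt → Anchor: 10% × 25% × 19% = 0.475%.
Via Anchor: 54% × 19% = 10.26%.
Total: 1.12% + 24.192% + 19.2% + 0.475% + 10.26% = 55.247%.
Rounded: 55.25%.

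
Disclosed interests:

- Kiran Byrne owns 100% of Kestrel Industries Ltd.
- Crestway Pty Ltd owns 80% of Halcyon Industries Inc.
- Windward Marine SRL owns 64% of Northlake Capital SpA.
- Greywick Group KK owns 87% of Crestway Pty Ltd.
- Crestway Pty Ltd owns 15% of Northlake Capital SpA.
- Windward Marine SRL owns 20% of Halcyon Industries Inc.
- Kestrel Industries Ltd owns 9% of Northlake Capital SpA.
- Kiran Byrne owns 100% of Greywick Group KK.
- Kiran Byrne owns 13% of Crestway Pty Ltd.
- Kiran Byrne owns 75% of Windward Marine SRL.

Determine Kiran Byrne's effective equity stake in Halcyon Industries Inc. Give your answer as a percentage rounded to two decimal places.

95.00%

Kiran reaches Halcyon along 3 paths.
Via Greywick → Crestway: 100% × 87% × 80% = 69.6%.
Via Crestway: 13% × 80% = 10.4%.
Via Windward: 75% × 20% = 15%.
Total: 69.6% + 10.4% + 15% = 95%.
Rounded: 95.00%.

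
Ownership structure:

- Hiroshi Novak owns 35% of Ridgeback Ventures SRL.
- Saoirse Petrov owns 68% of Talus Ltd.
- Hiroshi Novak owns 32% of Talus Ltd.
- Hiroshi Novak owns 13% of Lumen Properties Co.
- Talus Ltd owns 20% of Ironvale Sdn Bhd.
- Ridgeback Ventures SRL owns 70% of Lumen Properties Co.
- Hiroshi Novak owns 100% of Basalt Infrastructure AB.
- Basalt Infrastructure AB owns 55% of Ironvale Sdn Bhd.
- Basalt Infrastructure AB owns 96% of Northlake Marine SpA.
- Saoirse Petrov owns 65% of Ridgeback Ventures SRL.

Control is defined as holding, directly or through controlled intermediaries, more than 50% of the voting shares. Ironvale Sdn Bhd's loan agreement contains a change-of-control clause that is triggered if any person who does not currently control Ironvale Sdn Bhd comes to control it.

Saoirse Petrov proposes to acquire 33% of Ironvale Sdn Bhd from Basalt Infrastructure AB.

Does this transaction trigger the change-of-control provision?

Yes

The purchase adds only to Saoirse's holdings (Basalt's stake shrinks), so Saoirse is the only person who could newly come to control Ironvale.
Saoirse holds 65% of Ridgeback, so Saoirse controls Ridgeback.
Saoirse holds 68% of Talus, so Saoirse controls Talus.
Ridgeback holds 70% of Lumen, so Saoirse controls Lumen.
In Ironvale, Saoirse's side holds only 20%, not > 50%.
So before the transaction, Saoirse does not control Ironvale.
After the purchase, Saoirse holds 33% of Ironvale directly, and Basalt's stake falls to 22%.
Talus and Saoirse together hold 20% + 33% = 53% of Ironvale, so Saoirse controls Ironvale.
Saoirse did not control Ironvale before and does after, so the clause is triggered.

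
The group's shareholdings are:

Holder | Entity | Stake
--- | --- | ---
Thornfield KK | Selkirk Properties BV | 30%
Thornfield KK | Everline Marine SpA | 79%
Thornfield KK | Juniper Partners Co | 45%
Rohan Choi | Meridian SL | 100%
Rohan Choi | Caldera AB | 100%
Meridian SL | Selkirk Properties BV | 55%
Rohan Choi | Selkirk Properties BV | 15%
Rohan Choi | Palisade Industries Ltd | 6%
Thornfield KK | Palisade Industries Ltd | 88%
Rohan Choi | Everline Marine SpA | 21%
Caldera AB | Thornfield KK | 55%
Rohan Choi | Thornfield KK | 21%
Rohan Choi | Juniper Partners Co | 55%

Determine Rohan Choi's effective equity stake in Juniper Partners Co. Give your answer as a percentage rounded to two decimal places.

Rohan reaches Juniper along 3 paths.
Via Thornfield: 21% × 45% = 9.45%.
Via Caldera → Thornfield: 100% × 55% × 45% = 24.75%.
Direct stake: 55% = 55%.
Total: 9.45% + 24.75% + 55% = 89.2%.
Rounded: 89.20%.

89.20%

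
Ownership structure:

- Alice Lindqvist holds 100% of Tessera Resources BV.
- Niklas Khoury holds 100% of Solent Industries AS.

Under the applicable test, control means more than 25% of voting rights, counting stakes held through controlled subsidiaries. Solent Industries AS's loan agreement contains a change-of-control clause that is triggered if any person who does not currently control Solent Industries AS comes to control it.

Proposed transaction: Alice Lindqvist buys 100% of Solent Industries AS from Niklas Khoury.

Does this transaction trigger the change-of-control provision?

Yes

The purchase adds only to Alice's holdings (Niklas's stake shrinks), so Alice is the only person who could newly come to control Solent.
Alice holds 100% of Tessera, so Alice controls Tessera.
Neither Alice nor any entity Alice controls holds any voting interest in Solent.
So before the transaction, Alice does not control Solent.
After the purchase, Alice holds 100% of Solent directly, and Niklas's stake falls to 0%.
Alice holds 100% of Solent, so Alice controls Solent.
Alice did not control Solent before and does after, so the clause is triggered.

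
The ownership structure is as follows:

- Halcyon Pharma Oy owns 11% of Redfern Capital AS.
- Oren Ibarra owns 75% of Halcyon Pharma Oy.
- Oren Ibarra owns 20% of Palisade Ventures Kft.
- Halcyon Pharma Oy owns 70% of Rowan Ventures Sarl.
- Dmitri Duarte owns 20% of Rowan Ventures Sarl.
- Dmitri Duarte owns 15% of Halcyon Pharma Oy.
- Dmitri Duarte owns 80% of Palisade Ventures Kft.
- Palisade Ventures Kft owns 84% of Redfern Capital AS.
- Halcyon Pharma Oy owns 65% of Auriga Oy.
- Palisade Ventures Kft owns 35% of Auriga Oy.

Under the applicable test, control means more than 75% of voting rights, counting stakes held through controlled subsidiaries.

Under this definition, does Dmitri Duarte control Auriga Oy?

No

Dmitri holds 80% of Palisade, so Dmitri controls Palisade.
Palisade holds 84% of Redfern, so Dmitri controls Redfern.
In Auriga, Dmitri's side holds only 35%, not > 75%.
So Dmitri does not control Auriga.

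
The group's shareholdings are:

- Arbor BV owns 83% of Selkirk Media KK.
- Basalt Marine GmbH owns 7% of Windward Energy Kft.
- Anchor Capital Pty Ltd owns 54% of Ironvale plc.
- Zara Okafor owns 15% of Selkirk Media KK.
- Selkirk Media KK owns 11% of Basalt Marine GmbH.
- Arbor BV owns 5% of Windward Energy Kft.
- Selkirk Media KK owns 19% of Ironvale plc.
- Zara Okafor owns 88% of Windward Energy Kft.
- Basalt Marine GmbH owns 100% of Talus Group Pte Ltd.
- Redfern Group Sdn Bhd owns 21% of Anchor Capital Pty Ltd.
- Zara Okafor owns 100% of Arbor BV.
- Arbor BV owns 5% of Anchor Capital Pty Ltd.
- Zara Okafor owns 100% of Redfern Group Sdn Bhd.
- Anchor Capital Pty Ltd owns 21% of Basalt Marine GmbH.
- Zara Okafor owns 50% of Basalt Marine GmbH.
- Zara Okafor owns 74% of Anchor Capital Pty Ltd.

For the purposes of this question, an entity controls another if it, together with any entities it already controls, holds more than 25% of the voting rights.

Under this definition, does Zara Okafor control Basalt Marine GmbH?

Zara holds 100% of Arbor, so Zara controls Arbor.
Arbor and Zara together hold 83% + 15% = 98% of Selkirk, so Zara controls Selkirk.
Zara holds 100% of Redfern, so Zara controls Redfern.
Redfern and Zara and Arbor together hold 21% + 74% + 5% = 100% of Anchor, so Zara controls Anchor.
Anchor and Zara and Selkirk together hold 21% + 50% + 11% = 82% of Basalt, so Zara controls Basalt.

Yes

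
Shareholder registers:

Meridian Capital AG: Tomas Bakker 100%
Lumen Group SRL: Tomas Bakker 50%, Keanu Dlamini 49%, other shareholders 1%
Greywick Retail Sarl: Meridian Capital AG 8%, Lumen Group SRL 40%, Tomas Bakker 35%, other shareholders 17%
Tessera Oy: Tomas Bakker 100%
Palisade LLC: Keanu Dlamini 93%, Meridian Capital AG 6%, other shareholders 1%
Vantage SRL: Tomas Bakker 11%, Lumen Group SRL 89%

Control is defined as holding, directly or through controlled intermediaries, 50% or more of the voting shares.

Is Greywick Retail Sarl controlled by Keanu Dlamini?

Keanu holds 93% of Palisade, so Keanu controls Palisade.
Neither Keanu nor any entity Keanu controls holds any voting interest in Greywick.
So Keanu does not control Greywick.

No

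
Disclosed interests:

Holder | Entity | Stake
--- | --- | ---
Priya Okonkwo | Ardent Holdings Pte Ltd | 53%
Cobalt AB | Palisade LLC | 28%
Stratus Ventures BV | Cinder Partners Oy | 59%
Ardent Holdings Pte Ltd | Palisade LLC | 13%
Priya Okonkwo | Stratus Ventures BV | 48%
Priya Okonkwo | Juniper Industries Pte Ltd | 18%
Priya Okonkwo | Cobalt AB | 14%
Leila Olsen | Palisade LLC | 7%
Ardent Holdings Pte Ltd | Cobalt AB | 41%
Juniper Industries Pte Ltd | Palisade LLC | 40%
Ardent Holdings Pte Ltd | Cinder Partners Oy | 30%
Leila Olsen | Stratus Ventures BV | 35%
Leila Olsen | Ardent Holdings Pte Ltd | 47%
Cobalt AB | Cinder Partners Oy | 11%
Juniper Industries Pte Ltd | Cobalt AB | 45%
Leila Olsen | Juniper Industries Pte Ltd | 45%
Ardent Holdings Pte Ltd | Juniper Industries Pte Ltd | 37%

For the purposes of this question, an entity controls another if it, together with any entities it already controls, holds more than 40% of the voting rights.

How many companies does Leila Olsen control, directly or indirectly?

Leila holds 47% of Ardent, so Leila controls Ardent.
Ardent and Leila together hold 37% + 45% = 82% of Juniper, so Leila controls Juniper.
Juniper and Ardent together hold 45% + 41% = 86% of Cobalt, so Leila controls Cobalt.
Ardent and Cobalt and Juniper and Leila together hold 13% + 28% + 40% + 7% = 88% of Palisade, so Leila controls Palisade.
Ardent and Cobalt together hold 30% + 11% = 41% of Cinder, so Leila controls Cinder.
No other company's threshold is met.
Leila controls 5 companies.

5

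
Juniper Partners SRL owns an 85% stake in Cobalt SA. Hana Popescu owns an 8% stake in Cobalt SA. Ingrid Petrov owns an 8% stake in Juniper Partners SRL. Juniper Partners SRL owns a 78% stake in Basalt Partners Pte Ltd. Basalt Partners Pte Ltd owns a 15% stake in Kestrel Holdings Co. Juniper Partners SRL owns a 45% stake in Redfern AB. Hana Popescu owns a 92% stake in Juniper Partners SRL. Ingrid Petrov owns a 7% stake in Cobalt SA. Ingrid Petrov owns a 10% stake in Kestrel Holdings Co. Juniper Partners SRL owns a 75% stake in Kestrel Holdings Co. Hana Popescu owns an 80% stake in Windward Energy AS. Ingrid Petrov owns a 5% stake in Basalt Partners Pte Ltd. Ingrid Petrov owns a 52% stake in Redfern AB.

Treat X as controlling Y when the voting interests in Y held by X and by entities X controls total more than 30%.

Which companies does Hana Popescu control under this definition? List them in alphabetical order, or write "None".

Basalt Partners Pte Ltd, Cobalt SA, Juniper Partners SRL, Kestrel Holdings Co, Redfern AB, Windward Energy AS

Hana holds 92% of Juniper, so Hana controls Juniper.
Juniper and Hana together hold 85% + 8% = 93% of Cobalt, so Hana controls Cobalt.
Juniper holds 78% of Basalt, so Hana controls Basalt.
Juniper holds 45% of Redfern, so Hana controls Redfern.
Hana holds 80% of Windward, so Hana controls Windward.
Juniper and Basalt together hold 75% + 15% = 90% of Kestrel, so Hana controls Kestrel.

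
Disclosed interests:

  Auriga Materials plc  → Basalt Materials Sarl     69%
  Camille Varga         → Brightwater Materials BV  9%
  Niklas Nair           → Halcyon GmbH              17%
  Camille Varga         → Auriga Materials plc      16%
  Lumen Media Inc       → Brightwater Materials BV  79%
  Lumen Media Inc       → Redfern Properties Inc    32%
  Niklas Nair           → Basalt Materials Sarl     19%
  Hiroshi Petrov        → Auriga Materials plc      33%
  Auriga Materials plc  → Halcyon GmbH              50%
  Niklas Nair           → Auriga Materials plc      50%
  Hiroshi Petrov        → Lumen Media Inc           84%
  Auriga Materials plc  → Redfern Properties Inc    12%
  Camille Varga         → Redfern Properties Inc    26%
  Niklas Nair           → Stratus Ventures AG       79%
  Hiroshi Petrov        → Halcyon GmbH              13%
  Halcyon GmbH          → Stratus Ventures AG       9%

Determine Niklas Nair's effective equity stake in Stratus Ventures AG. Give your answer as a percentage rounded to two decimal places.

Niklas reaches Stratus along 3 paths.
Via Halcyon: 17% × 9% = 1.53%.
Via Auriga → Halcyon: 50% × 50% × 9% = 2.25%.
Direct stake: 79% = 79%.
Total: 1.53% + 2.25% + 79% = 82.78%.

82.78%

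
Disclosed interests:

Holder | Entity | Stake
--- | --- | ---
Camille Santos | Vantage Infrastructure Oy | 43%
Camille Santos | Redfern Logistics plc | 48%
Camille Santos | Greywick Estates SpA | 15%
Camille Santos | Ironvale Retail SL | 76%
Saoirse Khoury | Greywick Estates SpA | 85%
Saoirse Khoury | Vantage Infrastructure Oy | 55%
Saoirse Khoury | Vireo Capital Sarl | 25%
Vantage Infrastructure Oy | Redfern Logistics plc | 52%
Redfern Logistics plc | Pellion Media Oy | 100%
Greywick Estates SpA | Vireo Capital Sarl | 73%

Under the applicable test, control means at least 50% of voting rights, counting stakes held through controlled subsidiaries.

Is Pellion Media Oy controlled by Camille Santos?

No

Camille holds 76% of Ironvale, so Camille controls Ironvale.
Neither Camille nor any entity Camille controls holds any voting interest in Pellion.
So Camille does not control Pellion.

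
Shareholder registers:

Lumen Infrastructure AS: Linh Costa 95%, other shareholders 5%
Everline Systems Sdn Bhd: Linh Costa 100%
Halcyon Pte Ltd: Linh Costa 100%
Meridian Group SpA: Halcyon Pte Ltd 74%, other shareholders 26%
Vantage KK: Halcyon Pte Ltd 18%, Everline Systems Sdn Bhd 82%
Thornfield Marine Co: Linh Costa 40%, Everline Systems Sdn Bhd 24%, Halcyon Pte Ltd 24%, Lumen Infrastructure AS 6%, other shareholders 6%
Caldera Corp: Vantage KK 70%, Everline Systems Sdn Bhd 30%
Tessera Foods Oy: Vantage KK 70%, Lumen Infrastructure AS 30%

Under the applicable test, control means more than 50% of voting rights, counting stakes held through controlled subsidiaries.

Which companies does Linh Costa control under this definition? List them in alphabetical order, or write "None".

Linh holds 95% of Lumen, so Linh controls Lumen.
Linh holds 100% of Everline, so Linh controls Everline.
Linh holds 100% of Halcyon, so Linh controls Halcyon.
Halcyon holds 74% of Meridian, so Linh controls Meridian.
Halcyon and Everline together hold 18% + 82% = 100% of Vantage, so Linh controls Vantage.
Linh and Everline and Halcyon and Lumen together hold 40% + 24% + 24% + 6% = 94% of Thornfield, so Linh controls Thornfield.
Vantage and Everline together hold 70% + 30% = 100% of Caldera, so Linh controls Caldera.
Vantage and Lumen together hold 70% + 30% = 100% of Tessera, so Linh controls Tessera.

Caldera Corp, Everline Systems Sdn Bhd, Halcyon Pte Ltd, Lumen Infrastructure AS, Meridian Group SpA, Tessera Foods Oy, Thornfield Marine Co, Vantage KK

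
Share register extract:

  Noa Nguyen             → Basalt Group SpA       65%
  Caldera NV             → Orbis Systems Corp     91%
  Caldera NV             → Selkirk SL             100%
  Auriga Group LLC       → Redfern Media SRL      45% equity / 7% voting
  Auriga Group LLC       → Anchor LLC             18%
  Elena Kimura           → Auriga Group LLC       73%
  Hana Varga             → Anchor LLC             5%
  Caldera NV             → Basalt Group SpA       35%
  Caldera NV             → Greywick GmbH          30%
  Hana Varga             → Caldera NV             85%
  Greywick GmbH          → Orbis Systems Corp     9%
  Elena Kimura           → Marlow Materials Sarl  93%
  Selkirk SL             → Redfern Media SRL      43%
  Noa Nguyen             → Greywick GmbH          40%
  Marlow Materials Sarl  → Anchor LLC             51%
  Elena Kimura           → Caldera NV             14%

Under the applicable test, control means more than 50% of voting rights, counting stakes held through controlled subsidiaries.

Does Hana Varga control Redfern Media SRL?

No

Hana holds 85% of Caldera, so Hana controls Caldera.
Caldera holds 100% of Selkirk, so Hana controls Selkirk.
Caldera holds 91% of Orbis, so Hana controls Orbis.
In Redfern, Hana's side holds only 43%, not > 50%.
So Hana does not control Redfern.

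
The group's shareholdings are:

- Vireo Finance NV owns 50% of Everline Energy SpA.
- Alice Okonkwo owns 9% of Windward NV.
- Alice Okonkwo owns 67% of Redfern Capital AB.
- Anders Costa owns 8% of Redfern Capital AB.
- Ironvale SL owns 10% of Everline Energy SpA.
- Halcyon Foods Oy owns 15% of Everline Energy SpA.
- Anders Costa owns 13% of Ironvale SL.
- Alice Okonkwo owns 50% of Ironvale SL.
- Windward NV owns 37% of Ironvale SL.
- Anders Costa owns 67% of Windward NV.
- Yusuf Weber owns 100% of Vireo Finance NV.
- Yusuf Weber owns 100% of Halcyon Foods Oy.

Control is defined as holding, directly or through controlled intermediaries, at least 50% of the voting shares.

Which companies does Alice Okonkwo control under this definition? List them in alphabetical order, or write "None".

Alice holds 50% of Ironvale, so Alice controls Ironvale.
Alice holds 67% of Redfern, so Alice controls Redfern.
No other company's threshold is met.

Ironvale SL, Redfern Capital AB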